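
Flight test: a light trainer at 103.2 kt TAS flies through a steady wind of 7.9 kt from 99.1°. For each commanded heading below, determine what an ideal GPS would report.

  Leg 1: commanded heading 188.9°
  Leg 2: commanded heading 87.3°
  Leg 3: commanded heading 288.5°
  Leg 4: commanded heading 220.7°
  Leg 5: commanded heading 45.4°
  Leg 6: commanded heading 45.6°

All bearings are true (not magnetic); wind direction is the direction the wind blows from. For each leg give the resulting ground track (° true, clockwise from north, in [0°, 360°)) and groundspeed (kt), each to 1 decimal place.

Leg 1: track=193.3°, groundspeed=103.5 kt
Leg 2: track=86.3°, groundspeed=95.5 kt
Leg 3: track=287.8°, groundspeed=111.0 kt
Leg 4: track=224.3°, groundspeed=107.6 kt
Leg 5: track=41.7°, groundspeed=98.7 kt
Leg 6: track=41.9°, groundspeed=98.7 kt

Leg 1: heading 188.9°; drift +4.4° → track 193.3°, groundspeed 103.5 kt
Leg 2: heading 87.3°; drift -1.0° → track 86.3°, groundspeed 95.5 kt
Leg 3: heading 288.5°; drift -0.7° → track 287.8°, groundspeed 111.0 kt
Leg 4: heading 220.7°; drift +3.6° → track 224.3°, groundspeed 107.6 kt
Leg 5: heading 45.4°; drift -3.7° → track 41.7°, groundspeed 98.7 kt
Leg 6: heading 45.6°; drift -3.7° → track 41.9°, groundspeed 98.7 kt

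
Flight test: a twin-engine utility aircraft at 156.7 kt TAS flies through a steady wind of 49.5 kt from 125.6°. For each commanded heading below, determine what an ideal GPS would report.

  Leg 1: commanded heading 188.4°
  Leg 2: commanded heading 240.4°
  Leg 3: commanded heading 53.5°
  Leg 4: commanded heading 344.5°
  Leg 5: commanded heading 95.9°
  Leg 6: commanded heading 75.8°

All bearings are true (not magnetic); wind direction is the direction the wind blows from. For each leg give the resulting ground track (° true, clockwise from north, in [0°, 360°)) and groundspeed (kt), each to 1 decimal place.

Leg 1: heading 188.4°; drift +18.2° → track 206.6°, groundspeed 141.1 kt
Leg 2: heading 240.4°; drift +14.2° → track 254.6°, groundspeed 183.1 kt
Leg 3: heading 53.5°; drift -18.4° → track 35.1°, groundspeed 149.1 kt
Leg 4: heading 344.5°; drift -9.0° → track 335.5°, groundspeed 197.7 kt
Leg 5: heading 95.9°; drift -12.2° → track 83.7°, groundspeed 116.3 kt
Leg 6: heading 75.8°; drift -16.9° → track 58.9°, groundspeed 130.4 kt

Leg 1: track=206.6°, groundspeed=141.1 kt
Leg 2: track=254.6°, groundspeed=183.1 kt
Leg 3: track=35.1°, groundspeed=149.1 kt
Leg 4: track=335.5°, groundspeed=197.7 kt
Leg 5: track=83.7°, groundspeed=116.3 kt
Leg 6: track=58.9°, groundspeed=130.4 kt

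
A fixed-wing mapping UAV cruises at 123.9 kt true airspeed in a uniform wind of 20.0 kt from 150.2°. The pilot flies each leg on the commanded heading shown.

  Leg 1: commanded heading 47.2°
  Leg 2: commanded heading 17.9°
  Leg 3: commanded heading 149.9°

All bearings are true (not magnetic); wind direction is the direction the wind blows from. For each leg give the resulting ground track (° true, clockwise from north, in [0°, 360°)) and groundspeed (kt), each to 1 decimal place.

Leg 1: heading 47.2°; drift -8.6° → track 38.6°, groundspeed 129.9 kt
Leg 2: heading 17.9°; drift -6.1° → track 11.8°, groundspeed 138.2 kt
Leg 3: heading 149.9°; drift -0.1° → track 149.8°, groundspeed 103.9 kt

Leg 1: track=38.6°, groundspeed=129.9 kt
Leg 2: track=11.8°, groundspeed=138.2 kt
Leg 3: track=149.8°, groundspeed=103.9 kt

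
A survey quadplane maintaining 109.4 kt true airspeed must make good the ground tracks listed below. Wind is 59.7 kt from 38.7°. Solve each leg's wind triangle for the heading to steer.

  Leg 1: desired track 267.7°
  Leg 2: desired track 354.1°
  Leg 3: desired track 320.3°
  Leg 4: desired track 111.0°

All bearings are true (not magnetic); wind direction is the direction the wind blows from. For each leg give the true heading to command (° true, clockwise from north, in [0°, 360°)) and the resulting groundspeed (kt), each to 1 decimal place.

Leg 1: desired track 267.7°; wind correction +24.3° → command heading 292.0°, groundspeed 138.9 kt
Leg 2: desired track 354.1°; wind correction +22.5° → command heading 16.6°, groundspeed 58.5 kt
Leg 3: desired track 320.3°; wind correction +32.3° → command heading 352.6°, groundspeed 80.5 kt
Leg 4: desired track 111.0°; wind correction -31.3° → command heading 79.7°, groundspeed 75.3 kt

Leg 1: heading=292.0°, groundspeed=138.9 kt
Leg 2: heading=16.6°, groundspeed=58.5 kt
Leg 3: heading=352.6°, groundspeed=80.5 kt
Leg 4: heading=79.7°, groundspeed=75.3 kt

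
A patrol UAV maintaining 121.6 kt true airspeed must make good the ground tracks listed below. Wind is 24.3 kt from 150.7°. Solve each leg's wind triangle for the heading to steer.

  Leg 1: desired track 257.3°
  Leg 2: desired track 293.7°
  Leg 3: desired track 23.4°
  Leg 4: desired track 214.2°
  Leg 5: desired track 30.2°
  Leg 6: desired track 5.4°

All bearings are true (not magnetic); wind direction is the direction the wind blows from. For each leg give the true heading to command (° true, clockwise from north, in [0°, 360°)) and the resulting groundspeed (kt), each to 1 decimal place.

Leg 1: desired track 257.3°; wind correction -11.0° → command heading 246.3°, groundspeed 126.3 kt
Leg 2: desired track 293.7°; wind correction -6.9° → command heading 286.8°, groundspeed 140.1 kt
Leg 3: desired track 23.4°; wind correction +9.1° → command heading 32.5°, groundspeed 134.8 kt
Leg 4: desired track 214.2°; wind correction -10.3° → command heading 203.9°, groundspeed 108.8 kt
Leg 5: desired track 30.2°; wind correction +9.9° → command heading 40.1°, groundspeed 132.1 kt
Leg 6: desired track 5.4°; wind correction +6.5° → command heading 11.9°, groundspeed 140.8 kt

Leg 1: heading=246.3°, groundspeed=126.3 kt
Leg 2: heading=286.8°, groundspeed=140.1 kt
Leg 3: heading=32.5°, groundspeed=134.8 kt
Leg 4: heading=203.9°, groundspeed=108.8 kt
Leg 5: heading=40.1°, groundspeed=132.1 kt
Leg 6: heading=11.9°, groundspeed=140.8 kt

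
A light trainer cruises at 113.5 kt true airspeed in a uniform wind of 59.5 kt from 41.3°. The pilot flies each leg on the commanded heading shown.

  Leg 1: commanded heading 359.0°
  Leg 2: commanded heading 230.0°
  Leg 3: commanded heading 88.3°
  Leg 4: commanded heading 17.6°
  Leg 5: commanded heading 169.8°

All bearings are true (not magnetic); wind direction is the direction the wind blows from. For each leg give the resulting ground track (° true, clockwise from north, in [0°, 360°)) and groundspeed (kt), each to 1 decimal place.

Leg 1: heading 359.0°; drift -30.0° → track 329.0°, groundspeed 80.2 kt
Leg 2: heading 230.0°; drift -3.0° → track 227.0°, groundspeed 172.6 kt
Leg 3: heading 88.3°; drift +30.8° → track 119.1°, groundspeed 84.9 kt
Leg 4: heading 17.6°; drift -22.1° → track 355.5°, groundspeed 63.7 kt
Leg 5: heading 169.8°; drift +17.2° → track 187.0°, groundspeed 157.6 kt

Leg 1: track=329.0°, groundspeed=80.2 kt
Leg 2: track=227.0°, groundspeed=172.6 kt
Leg 3: track=119.1°, groundspeed=84.9 kt
Leg 4: track=355.5°, groundspeed=63.7 kt
Leg 5: track=187.0°, groundspeed=157.6 kt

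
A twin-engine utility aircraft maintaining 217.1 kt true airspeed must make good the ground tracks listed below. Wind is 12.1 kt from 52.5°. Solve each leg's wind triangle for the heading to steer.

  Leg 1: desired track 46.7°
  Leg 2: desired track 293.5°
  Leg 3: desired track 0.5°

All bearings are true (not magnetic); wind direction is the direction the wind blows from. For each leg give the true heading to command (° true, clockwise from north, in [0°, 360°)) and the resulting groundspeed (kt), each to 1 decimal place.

Leg 1: desired track 46.7°; wind correction +0.3° → command heading 47.0°, groundspeed 205.1 kt
Leg 2: desired track 293.5°; wind correction +2.8° → command heading 296.3°, groundspeed 222.7 kt
Leg 3: desired track 0.5°; wind correction +2.5° → command heading 3.0°, groundspeed 209.4 kt

Leg 1: heading=47.0°, groundspeed=205.1 kt
Leg 2: heading=296.3°, groundspeed=222.7 kt
Leg 3: heading=3.0°, groundspeed=209.4 kt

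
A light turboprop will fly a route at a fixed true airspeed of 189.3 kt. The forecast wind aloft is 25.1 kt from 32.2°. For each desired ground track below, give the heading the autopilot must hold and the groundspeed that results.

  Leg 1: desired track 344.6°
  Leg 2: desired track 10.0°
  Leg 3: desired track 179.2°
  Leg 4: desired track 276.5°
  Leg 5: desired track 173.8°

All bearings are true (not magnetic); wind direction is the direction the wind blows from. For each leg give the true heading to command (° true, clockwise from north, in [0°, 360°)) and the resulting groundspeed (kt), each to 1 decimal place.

Leg 1: desired track 344.6°; wind correction +5.6° → command heading 350.2°, groundspeed 171.5 kt
Leg 2: desired track 10.0°; wind correction +2.9° → command heading 12.9°, groundspeed 165.8 kt
Leg 3: desired track 179.2°; wind correction -4.1° → command heading 175.1°, groundspeed 209.9 kt
Leg 4: desired track 276.5°; wind correction +6.9° → command heading 283.4°, groundspeed 198.8 kt
Leg 5: desired track 173.8°; wind correction -4.7° → command heading 169.1°, groundspeed 208.3 kt

Leg 1: heading=350.2°, groundspeed=171.5 kt
Leg 2: heading=12.9°, groundspeed=165.8 kt
Leg 3: heading=175.1°, groundspeed=209.9 kt
Leg 4: heading=283.4°, groundspeed=198.8 kt
Leg 5: heading=169.1°, groundspeed=208.3 kt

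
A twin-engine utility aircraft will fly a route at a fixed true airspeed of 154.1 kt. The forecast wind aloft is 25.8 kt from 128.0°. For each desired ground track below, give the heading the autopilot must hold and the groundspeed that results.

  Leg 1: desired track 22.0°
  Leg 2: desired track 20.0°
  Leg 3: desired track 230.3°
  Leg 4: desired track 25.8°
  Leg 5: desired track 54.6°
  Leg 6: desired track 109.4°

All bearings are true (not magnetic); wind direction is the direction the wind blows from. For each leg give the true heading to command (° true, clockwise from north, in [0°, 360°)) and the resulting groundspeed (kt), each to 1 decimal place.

Leg 1: heading=31.3°, groundspeed=159.2 kt
Leg 2: heading=29.2°, groundspeed=160.1 kt
Leg 3: heading=220.9°, groundspeed=157.5 kt
Leg 4: heading=35.2°, groundspeed=157.5 kt
Leg 5: heading=63.8°, groundspeed=144.7 kt
Leg 6: heading=112.5°, groundspeed=129.4 kt

Leg 1: desired track 22.0°; wind correction +9.3° → command heading 31.3°, groundspeed 159.2 kt
Leg 2: desired track 20.0°; wind correction +9.2° → command heading 29.2°, groundspeed 160.1 kt
Leg 3: desired track 230.3°; wind correction -9.4° → command heading 220.9°, groundspeed 157.5 kt
Leg 4: desired track 25.8°; wind correction +9.4° → command heading 35.2°, groundspeed 157.5 kt
Leg 5: desired track 54.6°; wind correction +9.2° → command heading 63.8°, groundspeed 144.7 kt
Leg 6: desired track 109.4°; wind correction +3.1° → command heading 112.5°, groundspeed 129.4 kt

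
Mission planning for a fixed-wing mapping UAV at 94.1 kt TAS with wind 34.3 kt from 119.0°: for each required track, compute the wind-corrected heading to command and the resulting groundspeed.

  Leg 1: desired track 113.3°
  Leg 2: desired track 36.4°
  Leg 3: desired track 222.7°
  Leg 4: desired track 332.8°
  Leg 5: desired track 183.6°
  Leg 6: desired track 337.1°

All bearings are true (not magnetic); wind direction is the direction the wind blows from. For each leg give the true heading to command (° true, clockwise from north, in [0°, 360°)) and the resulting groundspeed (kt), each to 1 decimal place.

Leg 1: desired track 113.3°; wind correction +2.1° → command heading 115.4°, groundspeed 59.9 kt
Leg 2: desired track 36.4°; wind correction +21.2° → command heading 57.6°, groundspeed 83.3 kt
Leg 3: desired track 222.7°; wind correction -20.7° → command heading 202.0°, groundspeed 96.1 kt
Leg 4: desired track 332.8°; wind correction +11.7° → command heading 344.5°, groundspeed 120.6 kt
Leg 5: desired track 183.6°; wind correction -19.2° → command heading 164.4°, groundspeed 74.1 kt
Leg 6: desired track 337.1°; wind correction +13.0° → command heading 350.1°, groundspeed 118.7 kt

Leg 1: heading=115.4°, groundspeed=59.9 kt
Leg 2: heading=57.6°, groundspeed=83.3 kt
Leg 3: heading=202.0°, groundspeed=96.1 kt
Leg 4: heading=344.5°, groundspeed=120.6 kt
Leg 5: heading=164.4°, groundspeed=74.1 kt
Leg 6: heading=350.1°, groundspeed=118.7 kt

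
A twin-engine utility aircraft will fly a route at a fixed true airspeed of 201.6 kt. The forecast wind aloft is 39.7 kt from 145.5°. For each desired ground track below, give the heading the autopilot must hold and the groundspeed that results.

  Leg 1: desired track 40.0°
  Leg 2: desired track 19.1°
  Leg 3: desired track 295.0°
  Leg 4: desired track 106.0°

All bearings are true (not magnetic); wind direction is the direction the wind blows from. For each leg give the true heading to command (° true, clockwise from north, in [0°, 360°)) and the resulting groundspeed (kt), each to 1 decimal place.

Leg 1: desired track 40.0°; wind correction +10.9° → command heading 50.9°, groundspeed 208.5 kt
Leg 2: desired track 19.1°; wind correction +9.1° → command heading 28.2°, groundspeed 222.6 kt
Leg 3: desired track 295.0°; wind correction -5.7° → command heading 289.3°, groundspeed 234.8 kt
Leg 4: desired track 106.0°; wind correction +7.2° → command heading 113.2°, groundspeed 169.4 kt

Leg 1: heading=50.9°, groundspeed=208.5 kt
Leg 2: heading=28.2°, groundspeed=222.6 kt
Leg 3: heading=289.3°, groundspeed=234.8 kt
Leg 4: heading=113.2°, groundspeed=169.4 kt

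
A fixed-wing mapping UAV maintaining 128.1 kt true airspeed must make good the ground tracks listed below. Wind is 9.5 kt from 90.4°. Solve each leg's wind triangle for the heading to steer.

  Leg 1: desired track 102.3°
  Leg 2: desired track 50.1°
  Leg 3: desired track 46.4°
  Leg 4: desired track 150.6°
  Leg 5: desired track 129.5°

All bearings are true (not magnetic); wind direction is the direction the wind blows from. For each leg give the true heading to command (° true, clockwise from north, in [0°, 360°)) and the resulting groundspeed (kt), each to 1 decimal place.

Leg 1: heading=101.4°, groundspeed=118.8 kt
Leg 2: heading=52.8°, groundspeed=120.7 kt
Leg 3: heading=49.4°, groundspeed=121.1 kt
Leg 4: heading=146.9°, groundspeed=123.1 kt
Leg 5: heading=126.8°, groundspeed=120.6 kt

Leg 1: desired track 102.3°; wind correction -0.9° → command heading 101.4°, groundspeed 118.8 kt
Leg 2: desired track 50.1°; wind correction +2.7° → command heading 52.8°, groundspeed 120.7 kt
Leg 3: desired track 46.4°; wind correction +3.0° → command heading 49.4°, groundspeed 121.1 kt
Leg 4: desired track 150.6°; wind correction -3.7° → command heading 146.9°, groundspeed 123.1 kt
Leg 5: desired track 129.5°; wind correction -2.7° → command heading 126.8°, groundspeed 120.6 kt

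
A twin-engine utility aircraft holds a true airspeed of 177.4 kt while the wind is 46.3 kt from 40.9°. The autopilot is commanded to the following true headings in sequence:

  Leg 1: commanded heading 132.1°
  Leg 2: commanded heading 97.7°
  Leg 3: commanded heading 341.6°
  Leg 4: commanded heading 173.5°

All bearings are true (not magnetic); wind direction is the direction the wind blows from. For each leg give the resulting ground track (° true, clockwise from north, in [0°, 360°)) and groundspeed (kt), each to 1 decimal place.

Leg 1: heading 132.1°; drift +14.5° → track 146.6°, groundspeed 184.3 kt
Leg 2: heading 97.7°; drift +14.3° → track 112.0°, groundspeed 156.9 kt
Leg 3: heading 341.6°; drift -14.5° → track 327.1°, groundspeed 158.8 kt
Leg 4: heading 173.5°; drift +9.3° → track 182.8°, groundspeed 211.5 kt

Leg 1: track=146.6°, groundspeed=184.3 kt
Leg 2: track=112.0°, groundspeed=156.9 kt
Leg 3: track=327.1°, groundspeed=158.8 kt
Leg 4: track=182.8°, groundspeed=211.5 kt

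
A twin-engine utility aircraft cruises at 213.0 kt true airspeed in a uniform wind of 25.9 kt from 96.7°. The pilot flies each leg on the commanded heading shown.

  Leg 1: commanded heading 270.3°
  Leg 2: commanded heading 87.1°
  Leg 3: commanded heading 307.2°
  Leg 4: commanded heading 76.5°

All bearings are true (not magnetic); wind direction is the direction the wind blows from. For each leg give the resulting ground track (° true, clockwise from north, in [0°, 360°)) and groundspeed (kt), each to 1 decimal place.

Leg 1: track=271.0°, groundspeed=238.8 kt
Leg 2: track=85.8°, groundspeed=187.5 kt
Leg 3: track=304.0°, groundspeed=235.7 kt
Leg 4: track=73.8°, groundspeed=188.9 kt

Leg 1: heading 270.3°; drift +0.7° → track 271.0°, groundspeed 238.8 kt
Leg 2: heading 87.1°; drift -1.3° → track 85.8°, groundspeed 187.5 kt
Leg 3: heading 307.2°; drift -3.2° → track 304.0°, groundspeed 235.7 kt
Leg 4: heading 76.5°; drift -2.7° → track 73.8°, groundspeed 188.9 kt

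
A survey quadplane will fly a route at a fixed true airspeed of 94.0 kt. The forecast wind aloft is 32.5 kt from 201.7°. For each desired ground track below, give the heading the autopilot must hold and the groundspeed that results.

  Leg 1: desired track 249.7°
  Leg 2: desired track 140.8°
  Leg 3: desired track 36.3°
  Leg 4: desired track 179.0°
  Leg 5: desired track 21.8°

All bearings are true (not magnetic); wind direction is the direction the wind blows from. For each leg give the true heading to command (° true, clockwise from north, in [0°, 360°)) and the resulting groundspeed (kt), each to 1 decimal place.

Leg 1: heading=234.8°, groundspeed=69.1 kt
Leg 2: heading=158.4°, groundspeed=73.8 kt
Leg 3: heading=41.3°, groundspeed=125.1 kt
Leg 4: heading=186.7°, groundspeed=63.2 kt
Leg 5: heading=21.8°, groundspeed=126.5 kt

Leg 1: desired track 249.7°; wind correction -14.9° → command heading 234.8°, groundspeed 69.1 kt
Leg 2: desired track 140.8°; wind correction +17.6° → command heading 158.4°, groundspeed 73.8 kt
Leg 3: desired track 36.3°; wind correction +5.0° → command heading 41.3°, groundspeed 125.1 kt
Leg 4: desired track 179.0°; wind correction +7.7° → command heading 186.7°, groundspeed 63.2 kt
Leg 5: desired track 21.8°; wind correction +0.0° → command heading 21.8°, groundspeed 126.5 kt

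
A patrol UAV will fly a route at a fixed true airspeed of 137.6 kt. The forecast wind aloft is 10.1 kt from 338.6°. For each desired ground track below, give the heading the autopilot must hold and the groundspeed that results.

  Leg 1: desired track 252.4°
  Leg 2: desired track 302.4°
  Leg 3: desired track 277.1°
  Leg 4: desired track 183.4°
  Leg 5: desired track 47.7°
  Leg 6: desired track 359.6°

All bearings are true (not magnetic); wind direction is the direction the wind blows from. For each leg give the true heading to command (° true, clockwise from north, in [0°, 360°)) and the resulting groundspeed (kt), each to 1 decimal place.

Leg 1: desired track 252.4°; wind correction +4.2° → command heading 256.6°, groundspeed 136.6 kt
Leg 2: desired track 302.4°; wind correction +2.5° → command heading 304.9°, groundspeed 129.3 kt
Leg 3: desired track 277.1°; wind correction +3.7° → command heading 280.8°, groundspeed 132.5 kt
Leg 4: desired track 183.4°; wind correction +1.8° → command heading 185.2°, groundspeed 146.7 kt
Leg 5: desired track 47.7°; wind correction -3.9° → command heading 43.8°, groundspeed 133.7 kt
Leg 6: desired track 359.6°; wind correction -1.5° → command heading 358.1°, groundspeed 128.1 kt

Leg 1: heading=256.6°, groundspeed=136.6 kt
Leg 2: heading=304.9°, groundspeed=129.3 kt
Leg 3: heading=280.8°, groundspeed=132.5 kt
Leg 4: heading=185.2°, groundspeed=146.7 kt
Leg 5: heading=43.8°, groundspeed=133.7 kt
Leg 6: heading=358.1°, groundspeed=128.1 kt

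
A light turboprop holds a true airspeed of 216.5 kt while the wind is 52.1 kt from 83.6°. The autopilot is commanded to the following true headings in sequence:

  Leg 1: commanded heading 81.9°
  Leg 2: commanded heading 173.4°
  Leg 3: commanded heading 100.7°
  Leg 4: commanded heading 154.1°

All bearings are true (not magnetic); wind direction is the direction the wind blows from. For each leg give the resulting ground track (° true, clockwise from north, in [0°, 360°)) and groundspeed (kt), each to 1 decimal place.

Leg 1: heading 81.9°; drift -0.5° → track 81.4°, groundspeed 164.4 kt
Leg 2: heading 173.4°; drift +13.5° → track 186.9°, groundspeed 222.5 kt
Leg 3: heading 100.7°; drift +5.3° → track 106.0°, groundspeed 167.4 kt
Leg 4: heading 154.1°; drift +13.9° → track 168.0°, groundspeed 205.1 kt

Leg 1: track=81.4°, groundspeed=164.4 kt
Leg 2: track=186.9°, groundspeed=222.5 kt
Leg 3: track=106.0°, groundspeed=167.4 kt
Leg 4: track=168.0°, groundspeed=205.1 kt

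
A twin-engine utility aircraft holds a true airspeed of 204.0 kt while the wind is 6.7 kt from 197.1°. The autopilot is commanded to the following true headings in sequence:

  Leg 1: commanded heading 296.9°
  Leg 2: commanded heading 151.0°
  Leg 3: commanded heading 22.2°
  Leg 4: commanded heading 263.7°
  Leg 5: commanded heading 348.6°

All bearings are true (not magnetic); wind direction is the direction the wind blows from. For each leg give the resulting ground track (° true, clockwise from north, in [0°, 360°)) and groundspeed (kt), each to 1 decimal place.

Leg 1: heading 296.9°; drift +1.8° → track 298.7°, groundspeed 205.2 kt
Leg 2: heading 151.0°; drift -1.4° → track 149.6°, groundspeed 199.4 kt
Leg 3: heading 22.2°; drift -0.2° → track 22.0°, groundspeed 210.7 kt
Leg 4: heading 263.7°; drift +1.7° → track 265.4°, groundspeed 201.4 kt
Leg 5: heading 348.6°; drift +0.9° → track 349.5°, groundspeed 209.9 kt

Leg 1: track=298.7°, groundspeed=205.2 kt
Leg 2: track=149.6°, groundspeed=199.4 kt
Leg 3: track=22.0°, groundspeed=210.7 kt
Leg 4: track=265.4°, groundspeed=201.4 kt
Leg 5: track=349.5°, groundspeed=209.9 kt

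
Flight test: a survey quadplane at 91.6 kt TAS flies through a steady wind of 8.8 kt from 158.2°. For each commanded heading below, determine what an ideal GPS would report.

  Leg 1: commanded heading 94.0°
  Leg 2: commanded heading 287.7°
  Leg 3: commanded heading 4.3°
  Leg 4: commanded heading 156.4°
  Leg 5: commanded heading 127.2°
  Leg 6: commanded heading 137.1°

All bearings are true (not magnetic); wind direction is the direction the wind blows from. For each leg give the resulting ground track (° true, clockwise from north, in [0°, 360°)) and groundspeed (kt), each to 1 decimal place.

Leg 1: track=88.8°, groundspeed=88.1 kt
Leg 2: track=291.7°, groundspeed=97.4 kt
Leg 3: track=2.1°, groundspeed=99.6 kt
Leg 4: track=156.2°, groundspeed=82.8 kt
Leg 5: track=124.1°, groundspeed=84.2 kt
Leg 6: track=134.9°, groundspeed=83.5 kt

Leg 1: heading 94.0°; drift -5.2° → track 88.8°, groundspeed 88.1 kt
Leg 2: heading 287.7°; drift +4.0° → track 291.7°, groundspeed 97.4 kt
Leg 3: heading 4.3°; drift -2.2° → track 2.1°, groundspeed 99.6 kt
Leg 4: heading 156.4°; drift -0.2° → track 156.2°, groundspeed 82.8 kt
Leg 5: heading 127.2°; drift -3.1° → track 124.1°, groundspeed 84.2 kt
Leg 6: heading 137.1°; drift -2.2° → track 134.9°, groundspeed 83.5 kt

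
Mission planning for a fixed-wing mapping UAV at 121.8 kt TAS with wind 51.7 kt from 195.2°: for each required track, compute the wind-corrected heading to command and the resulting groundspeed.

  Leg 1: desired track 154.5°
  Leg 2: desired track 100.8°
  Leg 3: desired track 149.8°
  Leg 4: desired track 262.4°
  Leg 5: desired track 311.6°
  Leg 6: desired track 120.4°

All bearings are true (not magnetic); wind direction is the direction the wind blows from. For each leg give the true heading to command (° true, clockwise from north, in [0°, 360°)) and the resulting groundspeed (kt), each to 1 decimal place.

Leg 1: desired track 154.5°; wind correction +16.1° → command heading 170.6°, groundspeed 77.8 kt
Leg 2: desired track 100.8°; wind correction +25.0° → command heading 125.8°, groundspeed 114.3 kt
Leg 3: desired track 149.8°; wind correction +17.6° → command heading 167.4°, groundspeed 79.8 kt
Leg 4: desired track 262.4°; wind correction -23.0° → command heading 239.4°, groundspeed 92.1 kt
Leg 5: desired track 311.6°; wind correction -22.3° → command heading 289.3°, groundspeed 135.6 kt
Leg 6: desired track 120.4°; wind correction +24.2° → command heading 144.6°, groundspeed 97.6 kt

Leg 1: heading=170.6°, groundspeed=77.8 kt
Leg 2: heading=125.8°, groundspeed=114.3 kt
Leg 3: heading=167.4°, groundspeed=79.8 kt
Leg 4: heading=239.4°, groundspeed=92.1 kt
Leg 5: heading=289.3°, groundspeed=135.6 kt
Leg 6: heading=144.6°, groundspeed=97.6 kt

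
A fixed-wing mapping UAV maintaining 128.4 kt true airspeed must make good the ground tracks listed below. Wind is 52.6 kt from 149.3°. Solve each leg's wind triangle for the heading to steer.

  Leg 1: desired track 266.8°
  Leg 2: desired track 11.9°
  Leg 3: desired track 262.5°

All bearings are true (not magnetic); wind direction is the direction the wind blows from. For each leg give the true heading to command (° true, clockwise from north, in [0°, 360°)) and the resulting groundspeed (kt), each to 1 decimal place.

Leg 1: desired track 266.8°; wind correction -21.3° → command heading 245.5°, groundspeed 143.9 kt
Leg 2: desired track 11.9°; wind correction +16.1° → command heading 28.0°, groundspeed 162.1 kt
Leg 3: desired track 262.5°; wind correction -22.1° → command heading 240.4°, groundspeed 139.7 kt

Leg 1: heading=245.5°, groundspeed=143.9 kt
Leg 2: heading=28.0°, groundspeed=162.1 kt
Leg 3: heading=240.4°, groundspeed=139.7 kt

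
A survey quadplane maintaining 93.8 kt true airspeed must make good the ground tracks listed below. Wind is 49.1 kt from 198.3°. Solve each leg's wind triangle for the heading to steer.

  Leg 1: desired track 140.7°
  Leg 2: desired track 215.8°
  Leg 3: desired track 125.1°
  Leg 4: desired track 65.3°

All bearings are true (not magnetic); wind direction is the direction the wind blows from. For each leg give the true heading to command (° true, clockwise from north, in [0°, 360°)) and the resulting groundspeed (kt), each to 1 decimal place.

Leg 1: heading=166.9°, groundspeed=57.8 kt
Leg 2: heading=206.7°, groundspeed=45.8 kt
Leg 3: heading=155.2°, groundspeed=67.0 kt
Leg 4: heading=87.8°, groundspeed=120.1 kt

Leg 1: desired track 140.7°; wind correction +26.2° → command heading 166.9°, groundspeed 57.8 kt
Leg 2: desired track 215.8°; wind correction -9.1° → command heading 206.7°, groundspeed 45.8 kt
Leg 3: desired track 125.1°; wind correction +30.1° → command heading 155.2°, groundspeed 67.0 kt
Leg 4: desired track 65.3°; wind correction +22.5° → command heading 87.8°, groundspeed 120.1 kt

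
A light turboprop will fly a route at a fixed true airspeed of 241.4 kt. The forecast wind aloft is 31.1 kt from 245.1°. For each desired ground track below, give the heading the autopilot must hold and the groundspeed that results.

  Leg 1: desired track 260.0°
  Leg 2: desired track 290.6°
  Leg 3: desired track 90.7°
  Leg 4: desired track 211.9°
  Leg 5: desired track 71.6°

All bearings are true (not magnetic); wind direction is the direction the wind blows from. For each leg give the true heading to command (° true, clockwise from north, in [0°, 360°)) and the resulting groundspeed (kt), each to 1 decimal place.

Leg 1: heading=258.1°, groundspeed=211.2 kt
Leg 2: heading=285.3°, groundspeed=218.6 kt
Leg 3: heading=93.9°, groundspeed=269.1 kt
Leg 4: heading=215.9°, groundspeed=214.8 kt
Leg 5: heading=72.4°, groundspeed=272.3 kt

Leg 1: desired track 260.0°; wind correction -1.9° → command heading 258.1°, groundspeed 211.2 kt
Leg 2: desired track 290.6°; wind correction -5.3° → command heading 285.3°, groundspeed 218.6 kt
Leg 3: desired track 90.7°; wind correction +3.2° → command heading 93.9°, groundspeed 269.1 kt
Leg 4: desired track 211.9°; wind correction +4.0° → command heading 215.9°, groundspeed 214.8 kt
Leg 5: desired track 71.6°; wind correction +0.8° → command heading 72.4°, groundspeed 272.3 kt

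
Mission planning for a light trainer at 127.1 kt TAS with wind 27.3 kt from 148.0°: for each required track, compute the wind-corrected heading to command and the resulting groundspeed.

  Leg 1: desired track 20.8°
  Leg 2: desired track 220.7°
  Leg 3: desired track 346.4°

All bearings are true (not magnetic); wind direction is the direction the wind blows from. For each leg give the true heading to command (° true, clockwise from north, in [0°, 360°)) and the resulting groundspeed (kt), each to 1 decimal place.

Leg 1: heading=30.7°, groundspeed=141.7 kt
Leg 2: heading=208.9°, groundspeed=116.3 kt
Leg 3: heading=350.3°, groundspeed=152.7 kt

Leg 1: desired track 20.8°; wind correction +9.9° → command heading 30.7°, groundspeed 141.7 kt
Leg 2: desired track 220.7°; wind correction -11.8° → command heading 208.9°, groundspeed 116.3 kt
Leg 3: desired track 346.4°; wind correction +3.9° → command heading 350.3°, groundspeed 152.7 kt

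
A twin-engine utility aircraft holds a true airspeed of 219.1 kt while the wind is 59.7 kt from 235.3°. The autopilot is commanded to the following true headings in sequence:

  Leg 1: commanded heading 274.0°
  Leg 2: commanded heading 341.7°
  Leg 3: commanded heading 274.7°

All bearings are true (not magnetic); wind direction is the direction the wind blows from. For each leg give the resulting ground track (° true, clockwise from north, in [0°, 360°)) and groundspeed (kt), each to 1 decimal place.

Leg 1: track=286.2°, groundspeed=176.5 kt
Leg 2: track=355.3°, groundspeed=242.8 kt
Leg 3: track=287.1°, groundspeed=177.1 kt

Leg 1: heading 274.0°; drift +12.2° → track 286.2°, groundspeed 176.5 kt
Leg 2: heading 341.7°; drift +13.6° → track 355.3°, groundspeed 242.8 kt
Leg 3: heading 274.7°; drift +12.4° → track 287.1°, groundspeed 177.1 kt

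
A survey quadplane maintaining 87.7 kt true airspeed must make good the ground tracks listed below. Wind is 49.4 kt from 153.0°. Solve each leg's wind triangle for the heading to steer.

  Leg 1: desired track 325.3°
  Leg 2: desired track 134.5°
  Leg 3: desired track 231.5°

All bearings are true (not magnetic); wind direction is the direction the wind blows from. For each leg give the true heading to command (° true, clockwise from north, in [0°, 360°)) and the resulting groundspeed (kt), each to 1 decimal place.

Leg 1: heading=321.0°, groundspeed=136.4 kt
Leg 2: heading=144.8°, groundspeed=39.4 kt
Leg 3: heading=198.0°, groundspeed=63.3 kt

Leg 1: desired track 325.3°; wind correction -4.3° → command heading 321.0°, groundspeed 136.4 kt
Leg 2: desired track 134.5°; wind correction +10.3° → command heading 144.8°, groundspeed 39.4 kt
Leg 3: desired track 231.5°; wind correction -33.5° → command heading 198.0°, groundspeed 63.3 kt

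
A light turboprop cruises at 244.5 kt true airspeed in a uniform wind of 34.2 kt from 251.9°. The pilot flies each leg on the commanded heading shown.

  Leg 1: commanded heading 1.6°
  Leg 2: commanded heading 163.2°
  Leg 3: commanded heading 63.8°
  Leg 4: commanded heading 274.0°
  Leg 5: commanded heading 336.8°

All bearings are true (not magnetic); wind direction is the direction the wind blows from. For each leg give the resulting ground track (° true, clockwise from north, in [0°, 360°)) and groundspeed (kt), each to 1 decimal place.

Leg 1: heading 1.6°; drift +7.2° → track 8.8°, groundspeed 258.0 kt
Leg 2: heading 163.2°; drift -8.0° → track 155.2°, groundspeed 246.1 kt
Leg 3: heading 63.8°; drift +1.0° → track 64.8°, groundspeed 278.4 kt
Leg 4: heading 274.0°; drift +3.5° → track 277.5°, groundspeed 213.2 kt
Leg 5: heading 336.8°; drift +8.0° → track 344.8°, groundspeed 243.9 kt

Leg 1: track=8.8°, groundspeed=258.0 kt
Leg 2: track=155.2°, groundspeed=246.1 kt
Leg 3: track=64.8°, groundspeed=278.4 kt
Leg 4: track=277.5°, groundspeed=213.2 kt
Leg 5: track=344.8°, groundspeed=243.9 kt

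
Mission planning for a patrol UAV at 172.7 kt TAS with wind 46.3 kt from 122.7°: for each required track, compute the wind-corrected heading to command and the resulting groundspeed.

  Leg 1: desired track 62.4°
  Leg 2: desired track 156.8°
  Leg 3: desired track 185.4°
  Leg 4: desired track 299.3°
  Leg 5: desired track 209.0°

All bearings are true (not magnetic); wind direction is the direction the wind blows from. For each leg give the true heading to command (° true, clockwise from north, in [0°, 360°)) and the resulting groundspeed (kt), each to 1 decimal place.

Leg 1: desired track 62.4°; wind correction +13.5° → command heading 75.9°, groundspeed 145.0 kt
Leg 2: desired track 156.8°; wind correction -8.6° → command heading 148.2°, groundspeed 132.4 kt
Leg 3: desired track 185.4°; wind correction -13.8° → command heading 171.6°, groundspeed 146.5 kt
Leg 4: desired track 299.3°; wind correction -0.9° → command heading 298.4°, groundspeed 218.9 kt
Leg 5: desired track 209.0°; wind correction -15.5° → command heading 193.5°, groundspeed 163.4 kt

Leg 1: heading=75.9°, groundspeed=145.0 kt
Leg 2: heading=148.2°, groundspeed=132.4 kt
Leg 3: heading=171.6°, groundspeed=146.5 kt
Leg 4: heading=298.4°, groundspeed=218.9 kt
Leg 5: heading=193.5°, groundspeed=163.4 kt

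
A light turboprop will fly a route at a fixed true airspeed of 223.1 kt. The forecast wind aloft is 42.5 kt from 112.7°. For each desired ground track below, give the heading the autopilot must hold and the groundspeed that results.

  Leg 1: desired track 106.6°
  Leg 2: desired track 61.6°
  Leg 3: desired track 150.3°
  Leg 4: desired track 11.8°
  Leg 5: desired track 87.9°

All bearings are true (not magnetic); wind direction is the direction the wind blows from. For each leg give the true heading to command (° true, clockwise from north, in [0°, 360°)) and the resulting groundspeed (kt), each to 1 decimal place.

Leg 1: heading=107.8°, groundspeed=180.8 kt
Leg 2: heading=70.1°, groundspeed=193.9 kt
Leg 3: heading=143.6°, groundspeed=187.9 kt
Leg 4: heading=22.6°, groundspeed=227.2 kt
Leg 5: heading=92.5°, groundspeed=183.8 kt

Leg 1: desired track 106.6°; wind correction +1.2° → command heading 107.8°, groundspeed 180.8 kt
Leg 2: desired track 61.6°; wind correction +8.5° → command heading 70.1°, groundspeed 193.9 kt
Leg 3: desired track 150.3°; wind correction -6.7° → command heading 143.6°, groundspeed 187.9 kt
Leg 4: desired track 11.8°; wind correction +10.8° → command heading 22.6°, groundspeed 227.2 kt
Leg 5: desired track 87.9°; wind correction +4.6° → command heading 92.5°, groundspeed 183.8 kt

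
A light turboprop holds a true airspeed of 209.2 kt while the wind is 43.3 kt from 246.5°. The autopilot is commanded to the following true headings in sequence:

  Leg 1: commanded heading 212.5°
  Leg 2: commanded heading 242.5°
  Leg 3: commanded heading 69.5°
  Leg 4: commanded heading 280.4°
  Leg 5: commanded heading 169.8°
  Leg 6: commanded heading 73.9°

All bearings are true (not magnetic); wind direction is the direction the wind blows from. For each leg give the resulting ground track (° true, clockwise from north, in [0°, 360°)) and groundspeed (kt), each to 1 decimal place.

Leg 1: heading 212.5°; drift -8.0° → track 204.5°, groundspeed 175.0 kt
Leg 2: heading 242.5°; drift -1.0° → track 241.5°, groundspeed 166.0 kt
Leg 3: heading 69.5°; drift -0.5° → track 69.0°, groundspeed 252.5 kt
Leg 4: heading 280.4°; drift +7.9° → track 288.3°, groundspeed 174.9 kt
Leg 5: heading 169.8°; drift -11.9° → track 157.9°, groundspeed 203.6 kt
Leg 6: heading 73.9°; drift -1.3° → track 72.6°, groundspeed 252.2 kt

Leg 1: track=204.5°, groundspeed=175.0 kt
Leg 2: track=241.5°, groundspeed=166.0 kt
Leg 3: track=69.0°, groundspeed=252.5 kt
Leg 4: track=288.3°, groundspeed=174.9 kt
Leg 5: track=157.9°, groundspeed=203.6 kt
Leg 6: track=72.6°, groundspeed=252.2 kt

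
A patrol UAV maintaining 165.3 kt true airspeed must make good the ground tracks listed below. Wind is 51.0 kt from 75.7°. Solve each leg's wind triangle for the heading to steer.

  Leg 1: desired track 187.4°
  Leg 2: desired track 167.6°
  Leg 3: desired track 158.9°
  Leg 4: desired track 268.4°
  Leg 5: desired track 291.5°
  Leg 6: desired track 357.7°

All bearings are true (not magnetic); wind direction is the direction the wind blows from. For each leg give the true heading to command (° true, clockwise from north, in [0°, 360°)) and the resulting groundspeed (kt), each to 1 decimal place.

Leg 1: heading=170.7°, groundspeed=177.2 kt
Leg 2: heading=149.6°, groundspeed=158.9 kt
Leg 3: heading=141.1°, groundspeed=151.3 kt
Leg 4: heading=272.3°, groundspeed=214.7 kt
Leg 5: heading=301.9°, groundspeed=203.9 kt
Leg 6: heading=15.3°, groundspeed=147.0 kt

Leg 1: desired track 187.4°; wind correction -16.7° → command heading 170.7°, groundspeed 177.2 kt
Leg 2: desired track 167.6°; wind correction -18.0° → command heading 149.6°, groundspeed 158.9 kt
Leg 3: desired track 158.9°; wind correction -17.8° → command heading 141.1°, groundspeed 151.3 kt
Leg 4: desired track 268.4°; wind correction +3.9° → command heading 272.3°, groundspeed 214.7 kt
Leg 5: desired track 291.5°; wind correction +10.4° → command heading 301.9°, groundspeed 203.9 kt
Leg 6: desired track 357.7°; wind correction +17.6° → command heading 15.3°, groundspeed 147.0 kt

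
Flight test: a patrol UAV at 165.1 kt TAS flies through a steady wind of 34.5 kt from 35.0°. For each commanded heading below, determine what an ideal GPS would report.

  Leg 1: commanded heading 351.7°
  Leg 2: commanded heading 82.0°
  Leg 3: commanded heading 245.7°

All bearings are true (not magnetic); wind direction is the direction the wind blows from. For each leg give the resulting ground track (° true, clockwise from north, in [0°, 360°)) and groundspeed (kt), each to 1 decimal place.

Leg 1: heading 351.7°; drift -9.6° → track 342.1°, groundspeed 142.0 kt
Leg 2: heading 82.0°; drift +10.1° → track 92.1°, groundspeed 143.8 kt
Leg 3: heading 245.7°; drift -5.2° → track 240.5°, groundspeed 195.6 kt

Leg 1: track=342.1°, groundspeed=142.0 kt
Leg 2: track=92.1°, groundspeed=143.8 kt
Leg 3: track=240.5°, groundspeed=195.6 kt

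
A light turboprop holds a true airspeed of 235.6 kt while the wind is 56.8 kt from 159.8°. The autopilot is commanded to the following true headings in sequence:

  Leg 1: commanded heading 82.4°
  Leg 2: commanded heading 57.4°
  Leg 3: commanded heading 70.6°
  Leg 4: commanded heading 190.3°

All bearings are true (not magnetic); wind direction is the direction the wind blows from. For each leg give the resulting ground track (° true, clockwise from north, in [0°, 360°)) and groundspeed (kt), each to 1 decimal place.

Leg 1: heading 82.4°; drift -13.9° → track 68.5°, groundspeed 230.0 kt
Leg 2: heading 57.4°; drift -12.6° → track 44.8°, groundspeed 253.9 kt
Leg 3: heading 70.6°; drift -13.6° → track 57.0°, groundspeed 241.6 kt
Leg 4: heading 190.3°; drift +8.8° → track 199.1°, groundspeed 188.9 kt

Leg 1: track=68.5°, groundspeed=230.0 kt
Leg 2: track=44.8°, groundspeed=253.9 kt
Leg 3: track=57.0°, groundspeed=241.6 kt
Leg 4: track=199.1°, groundspeed=188.9 kt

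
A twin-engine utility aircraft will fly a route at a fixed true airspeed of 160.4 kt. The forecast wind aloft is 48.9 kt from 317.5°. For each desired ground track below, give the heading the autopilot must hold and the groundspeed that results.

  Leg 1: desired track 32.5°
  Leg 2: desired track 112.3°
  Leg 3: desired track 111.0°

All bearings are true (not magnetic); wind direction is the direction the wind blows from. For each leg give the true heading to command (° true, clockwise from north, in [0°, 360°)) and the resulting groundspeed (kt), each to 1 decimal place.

Leg 1: desired track 32.5°; wind correction -17.1° → command heading 15.4°, groundspeed 140.6 kt
Leg 2: desired track 112.3°; wind correction -7.5° → command heading 104.8°, groundspeed 203.3 kt
Leg 3: desired track 111.0°; wind correction -7.8° → command heading 103.2°, groundspeed 202.7 kt

Leg 1: heading=15.4°, groundspeed=140.6 kt
Leg 2: heading=104.8°, groundspeed=203.3 kt
Leg 3: heading=103.2°, groundspeed=202.7 kt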